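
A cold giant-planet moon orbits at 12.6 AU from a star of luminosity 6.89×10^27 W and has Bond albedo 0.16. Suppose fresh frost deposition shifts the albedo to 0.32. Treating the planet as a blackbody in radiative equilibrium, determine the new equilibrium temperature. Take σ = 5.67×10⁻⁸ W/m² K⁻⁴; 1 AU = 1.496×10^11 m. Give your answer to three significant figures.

Orbital distance: d = 12.6 AU = 1.885×10^12 m.
S = L/(4πd²) = 154.3 W/m².
With the new albedo, S(1−α₂)/4 = 26.23 W/m², so T₂ = 146.7 K.

147 kelvin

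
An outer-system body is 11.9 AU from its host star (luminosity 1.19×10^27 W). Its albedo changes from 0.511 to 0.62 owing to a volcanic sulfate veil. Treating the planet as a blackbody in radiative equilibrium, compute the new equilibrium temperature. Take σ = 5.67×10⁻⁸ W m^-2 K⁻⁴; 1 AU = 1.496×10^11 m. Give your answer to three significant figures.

d = 11.9 × 1.496×10^11 m = 1.780×10^12 m.
S = L/(4πd²) = 29.88 W m^-2.
New equilibrium: T₂ = [(1−0.62)·29.88/(4σ)]^(1/4) = 84.12 K.

84.1 kelvin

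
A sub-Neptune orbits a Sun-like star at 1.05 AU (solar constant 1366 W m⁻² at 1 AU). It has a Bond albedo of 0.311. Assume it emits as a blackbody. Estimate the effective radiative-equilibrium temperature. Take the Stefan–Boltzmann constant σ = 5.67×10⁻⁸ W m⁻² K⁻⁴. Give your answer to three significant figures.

By the inverse-square law, S = 1366/1.05² = 1239 W m⁻².
The planet absorbs (1−α)S over its disc πR² and re-emits over 4πR², so the mean absorbed flux is (1−0.311)·1239/4 = 213.4 W m⁻².
In equilibrium σT⁴ equals this, so T = 247.7 K.

248 K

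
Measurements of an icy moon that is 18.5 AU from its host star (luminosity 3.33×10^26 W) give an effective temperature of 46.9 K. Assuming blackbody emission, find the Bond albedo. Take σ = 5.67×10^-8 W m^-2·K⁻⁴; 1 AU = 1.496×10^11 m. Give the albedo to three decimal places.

0.683

d = 18.5 × 1.496×10^11 m = 2.768×10^12 m.
Flux at the orbit: S = L/(4πd²) = 3.33×10^26/(4π·(2.77×10^12)²) = 3.460 W m^-2.
Rearranging the radiative balance, α = 1 − 4σT⁴/S.
σT⁴ = 0.2743 W m^-2, so 4σT⁴ = 1.097 W m^-2.
1−α = 1.097/3.460 = 0.3172, so α = 0.6828.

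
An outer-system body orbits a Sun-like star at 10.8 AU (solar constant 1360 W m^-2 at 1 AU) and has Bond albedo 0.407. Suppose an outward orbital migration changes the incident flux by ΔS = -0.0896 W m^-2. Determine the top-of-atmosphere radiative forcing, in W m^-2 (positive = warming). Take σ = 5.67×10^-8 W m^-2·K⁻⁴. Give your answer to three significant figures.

Irradiance scales as 1/d², so S = 1360 W m^-2 × (1/10.8)² = 11.66 W m^-2.
ΔF = Δ[S(1−α)]/4 = (1−0.407)·-0.0896/4 = -0.01328 W m^-2.

-0.0133 W m^-2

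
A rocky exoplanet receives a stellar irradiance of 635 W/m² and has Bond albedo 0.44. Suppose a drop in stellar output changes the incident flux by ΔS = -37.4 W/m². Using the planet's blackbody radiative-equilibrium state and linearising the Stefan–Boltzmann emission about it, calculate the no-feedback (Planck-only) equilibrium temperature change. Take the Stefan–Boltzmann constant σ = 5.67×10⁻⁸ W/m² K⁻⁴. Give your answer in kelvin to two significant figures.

-2.9 K

The baseline emission temperature is T_e = 199.0 K.
ΔF = Δ[S(1−α)]/4 = (1−0.44)·-37.4/4 = -5.236 W/m².
The Planck feedback parameter is 4σT_e³ = 1.787 W/m²/K.
So ΔT₀ = -5.236/1.787 = -2.93 K.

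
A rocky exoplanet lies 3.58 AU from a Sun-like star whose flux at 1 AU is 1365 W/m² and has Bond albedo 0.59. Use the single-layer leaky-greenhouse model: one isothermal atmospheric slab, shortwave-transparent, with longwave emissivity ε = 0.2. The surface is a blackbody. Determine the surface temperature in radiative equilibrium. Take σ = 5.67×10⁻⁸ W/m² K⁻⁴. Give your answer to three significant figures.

121 K

Flux at the orbit: S = 1365/(3.58)² = 106.5 W/m².
Effective emission temperature (TOA balance): σT_e⁴ = S(1−α)/4 = 10.92 W/m² → T_e = 117.8 K.
The surface balance (absorbed SW + ε·downward IR = σT_s⁴) with T_a⁴ = T_s⁴/2 reduces to T_s = T_e·[2/(2−ε)]^¼ = 120.9 K.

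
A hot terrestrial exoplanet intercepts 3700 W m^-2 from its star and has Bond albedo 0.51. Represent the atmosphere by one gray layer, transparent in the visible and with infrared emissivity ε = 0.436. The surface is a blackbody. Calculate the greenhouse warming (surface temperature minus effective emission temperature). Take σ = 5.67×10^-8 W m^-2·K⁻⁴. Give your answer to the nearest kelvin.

19 K

The planet radiates to space at T_e = [S(1−α)/(4σ)]^(1/4) = 299.0 K.
For a single slab of emissivity ε, T_s⁴ = 2T_e⁴/(2−ε); thus T_s = 299.0·(1.279)^(1/4) = 318.0 K.
Greenhouse warming: T_s − T_e = 18.96 K.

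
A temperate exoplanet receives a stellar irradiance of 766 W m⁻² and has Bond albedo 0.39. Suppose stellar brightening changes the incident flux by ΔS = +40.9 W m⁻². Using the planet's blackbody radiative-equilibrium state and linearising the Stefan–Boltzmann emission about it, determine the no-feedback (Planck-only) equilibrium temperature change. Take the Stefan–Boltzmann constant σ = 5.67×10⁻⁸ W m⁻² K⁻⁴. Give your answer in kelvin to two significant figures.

2.8 kelvin

The baseline emission temperature is T_e = 213.0 K.
ΔF = Δ[S(1−α)]/4 = (1−0.39)·+40.9/4 = 6.237 W m⁻².
Linearising σT⁴ gives d(σT⁴)/dT = 4σT_e³ = 2.193 W m⁻² per K.
So ΔT₀ = 6.237/2.193 = 2.84 K.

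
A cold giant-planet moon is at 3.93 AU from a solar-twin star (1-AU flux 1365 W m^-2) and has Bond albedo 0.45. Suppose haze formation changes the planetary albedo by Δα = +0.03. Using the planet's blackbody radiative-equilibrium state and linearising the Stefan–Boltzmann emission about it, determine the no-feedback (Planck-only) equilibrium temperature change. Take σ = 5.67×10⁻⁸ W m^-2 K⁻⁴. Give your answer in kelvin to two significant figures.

By the inverse-square law, S = 1365/3.93² = 88.38 W m^-2.
Unperturbed T_e = [88.38·(1−0.45)/(4σ)]^¼ = 121.0 K.
The change in absorbed flux is Δ[S(1−α)/4] = −SΔα/4 = -0.6628 W m^-2.
Linearising σT⁴ gives d(σT⁴)/dT = 4σT_e³ = 0.4017 W m^-2 per K.
Hence the no-feedback warming is ΔF/(4σT_e³) = -1.65 K.

-1.6 kelvin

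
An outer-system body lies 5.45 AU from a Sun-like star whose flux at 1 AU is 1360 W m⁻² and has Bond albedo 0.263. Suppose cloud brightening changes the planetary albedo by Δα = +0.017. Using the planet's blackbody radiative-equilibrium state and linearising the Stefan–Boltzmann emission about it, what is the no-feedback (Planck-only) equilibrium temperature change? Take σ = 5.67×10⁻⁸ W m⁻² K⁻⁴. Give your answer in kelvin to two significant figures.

Flux at the orbit: S = 1360/(5.45)² = 45.79 W m⁻².
Unperturbed T_e = [45.79·(1−0.263)/(4σ)]^¼ = 110.4 K.
ΔF = −(S/4)Δα = −(45.79/4)×(+0.017) = -0.1946 W m⁻².
The Planck feedback parameter is 4σT_e³ = 0.3055 W m⁻²/K.
Hence the no-feedback warming is ΔF/(4σT_e³) = -0.637 K.

-0.64 K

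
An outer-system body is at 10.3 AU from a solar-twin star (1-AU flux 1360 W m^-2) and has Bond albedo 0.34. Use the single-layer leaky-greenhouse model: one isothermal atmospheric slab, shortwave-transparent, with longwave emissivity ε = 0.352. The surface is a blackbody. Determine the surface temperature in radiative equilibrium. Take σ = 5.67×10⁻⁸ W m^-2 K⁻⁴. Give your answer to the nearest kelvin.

82 K

Irradiance scales as 1/d², so S = 1360 W m^-2 × (1/10.3)² = 12.82 W m^-2.
At the top of the atmosphere, σT_e⁴ = S(1−α)/4 = 2.115 W m^-2, giving T_e = 78.15 K.
Surface balance with a leaky layer gives σT_s⁴ = σT_e⁴·2/(2−ε), so T_s = T_e·[2/(2−0.352)]^(1/4) = 82.03 K.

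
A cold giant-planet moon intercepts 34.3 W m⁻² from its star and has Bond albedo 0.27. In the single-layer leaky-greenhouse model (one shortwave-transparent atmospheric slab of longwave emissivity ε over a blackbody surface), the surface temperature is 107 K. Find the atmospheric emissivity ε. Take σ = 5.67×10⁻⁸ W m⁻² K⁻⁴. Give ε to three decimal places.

TOA balance gives T_e = 102.5 K.
T_s⁴ = T_e⁴·2/(2−ε) → ε = 2 − 2(T_e/T_s)⁴ = 2 − 2·(102.5/107)⁴ = 0.3155.

0.316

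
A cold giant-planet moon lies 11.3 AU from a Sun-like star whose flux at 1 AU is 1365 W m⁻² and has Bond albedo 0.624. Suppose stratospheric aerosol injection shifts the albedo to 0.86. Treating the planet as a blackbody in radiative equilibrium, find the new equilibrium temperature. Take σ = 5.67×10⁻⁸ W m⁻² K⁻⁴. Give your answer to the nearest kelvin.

Flux at the orbit: S = 1365/(11.3)² = 10.69 W m⁻².
T₂ = [S(1−α₂)/(4σ)]^(1/4) = [10.69·0.14/(4σ)]^(1/4) = 50.68 K.

51 K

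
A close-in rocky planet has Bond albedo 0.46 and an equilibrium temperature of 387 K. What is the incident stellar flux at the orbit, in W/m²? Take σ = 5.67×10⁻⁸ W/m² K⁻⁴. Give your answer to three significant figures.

Invert the energy balance for S: S = 4σT⁴/(1−α).
The emitted flux is σT⁴ = 1272 W/m².
S = 4·1272/0.54 = 9421 W/m².

9420 W/m²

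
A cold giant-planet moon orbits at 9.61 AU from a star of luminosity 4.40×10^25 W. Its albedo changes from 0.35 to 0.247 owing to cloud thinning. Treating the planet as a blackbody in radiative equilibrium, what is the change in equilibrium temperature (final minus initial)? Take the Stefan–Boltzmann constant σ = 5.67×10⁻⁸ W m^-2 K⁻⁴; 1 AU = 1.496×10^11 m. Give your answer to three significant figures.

1.76 K

d = 9.61 × 1.496×10^11 m = 1.438×10^12 m.
S = L/(4πd²) = 1.694 W m^-2.
Before: T₁ = [1.694·0.65/(4σ)]^(1/4) = 46.94 K.
After:  T₂ = [1.694·0.753/(4σ)]^(1/4) = 48.70 K.
Change: 48.70 − 46.94 = 1.758 K.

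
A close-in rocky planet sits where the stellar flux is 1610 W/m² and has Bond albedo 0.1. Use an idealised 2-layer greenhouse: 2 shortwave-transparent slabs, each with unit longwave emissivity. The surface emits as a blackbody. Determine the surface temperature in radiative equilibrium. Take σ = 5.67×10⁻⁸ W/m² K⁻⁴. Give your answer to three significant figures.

372 K

The effective emission temperature is T_e = [S(1−α)/(4σ)]^¼ = 282.7 K.
Layer-by-layer balance gives σT_s⁴ = (N+1)σT_e⁴, so T_s = 3^¼·282.7 = 372.1 K.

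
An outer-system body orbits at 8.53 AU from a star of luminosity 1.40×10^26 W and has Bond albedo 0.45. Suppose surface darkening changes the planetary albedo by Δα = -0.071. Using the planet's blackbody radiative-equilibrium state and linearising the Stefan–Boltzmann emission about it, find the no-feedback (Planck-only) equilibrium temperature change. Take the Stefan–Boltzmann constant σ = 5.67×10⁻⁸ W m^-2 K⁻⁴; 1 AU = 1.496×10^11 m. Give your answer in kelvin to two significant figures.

2.1 K

Orbital distance: d = 8.53 AU = 1.276×10^12 m.
S = L/(4πd²) = 6.842 W m^-2.
Unperturbed T_e = [6.842·(1−0.45)/(4σ)]^¼ = 63.82 K.
The change in absorbed flux is Δ[S(1−α)/4] = −SΔα/4 = 0.1214 W m^-2.
The Planck feedback parameter is 4σT_e³ = 0.05896 W m^-2/K.
So ΔT₀ = 0.1214/0.05896 = 2.06 K.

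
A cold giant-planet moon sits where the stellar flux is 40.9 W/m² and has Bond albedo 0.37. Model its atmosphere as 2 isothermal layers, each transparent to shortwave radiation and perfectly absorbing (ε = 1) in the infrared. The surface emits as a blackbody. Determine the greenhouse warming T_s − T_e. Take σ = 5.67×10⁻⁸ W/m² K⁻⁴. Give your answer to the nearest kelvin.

The effective emission temperature is T_e = [S(1−α)/(4σ)]^¼ = 103.2 K.
Surface: T_s = (3)^¼·T_e = 135.9 K.
Warming: T_s − T_e = 32.63 K.

33 K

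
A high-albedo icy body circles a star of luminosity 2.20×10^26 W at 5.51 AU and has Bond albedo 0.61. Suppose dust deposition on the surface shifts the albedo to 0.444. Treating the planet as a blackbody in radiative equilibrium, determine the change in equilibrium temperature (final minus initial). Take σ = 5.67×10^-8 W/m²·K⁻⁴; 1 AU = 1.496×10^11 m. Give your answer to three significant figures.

d = 5.51 × 1.496×10^11 m = 8.243×10^11 m.
Flux at the orbit: S = L/(4πd²) = 2.20×10^26/(4π·(8.24×10^11)²) = 25.77 W/m².
With α = 0.61, T₁ = 81.59 K.
After:  T₂ = [25.77·0.556/(4σ)]^(1/4) = 89.15 K.
Change: 89.15 − 81.59 = 7.563 K.

7.56 K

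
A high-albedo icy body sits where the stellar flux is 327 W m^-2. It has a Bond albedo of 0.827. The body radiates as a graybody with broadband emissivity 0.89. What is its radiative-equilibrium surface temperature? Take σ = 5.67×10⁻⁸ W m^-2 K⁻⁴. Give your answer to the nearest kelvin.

Averaging over the sphere, the absorbed flux is S(1−α)/4 = 14.14 W m^-2.
Equating to εσT⁴ with ε = 0.89: T = (14.14/0.89σ)^(1/4) = 129.4 K.

129 K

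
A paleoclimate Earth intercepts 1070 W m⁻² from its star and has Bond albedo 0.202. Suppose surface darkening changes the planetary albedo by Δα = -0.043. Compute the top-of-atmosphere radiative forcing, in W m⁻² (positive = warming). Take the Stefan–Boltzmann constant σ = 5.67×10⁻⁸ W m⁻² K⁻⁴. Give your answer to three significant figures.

11.5 W m⁻²

The change in absorbed flux is Δ[S(1−α)/4] = −SΔα/4 = 11.50 W m⁻².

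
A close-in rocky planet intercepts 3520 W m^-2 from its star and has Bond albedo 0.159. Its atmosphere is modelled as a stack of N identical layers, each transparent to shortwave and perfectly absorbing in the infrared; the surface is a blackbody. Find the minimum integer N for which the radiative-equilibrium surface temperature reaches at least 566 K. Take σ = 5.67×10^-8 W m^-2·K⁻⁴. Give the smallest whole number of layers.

OLR = S(1−α)/4 = 740.1 W m^-2; the top layer radiates at T_e = 338.0 K.
Since T_s⁴ = (N+1)T_e⁴, we need N ≥ (T_s/T_e)⁴ − 1 = 6.863.
The minimum whole number is N = 7.

7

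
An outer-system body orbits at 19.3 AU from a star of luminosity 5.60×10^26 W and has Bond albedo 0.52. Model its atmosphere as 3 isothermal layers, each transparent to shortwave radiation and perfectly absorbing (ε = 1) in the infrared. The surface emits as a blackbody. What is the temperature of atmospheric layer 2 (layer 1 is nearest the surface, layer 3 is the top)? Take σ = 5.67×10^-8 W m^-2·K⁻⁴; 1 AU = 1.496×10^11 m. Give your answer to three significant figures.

d = 19.3 × 1.496×10^11 m = 2.887×10^12 m.
Flux at the orbit: S = L/(4πd²) = 5.60×10^26/(4π·(2.89×10^12)²) = 5.346 W m^-2.
OLR = S(1−α)/4 = 0.6415 W m^-2; the top layer radiates at T_e = 58.00 K.
Each opaque layer satisfies 2T_j⁴ = T_{j−1}⁴ + T_{j+1}⁴, giving T_k⁴ = (N+1−k)T_e⁴.
With k = 2: T_2 = (3+1−2)^¼·58.00 K = 68.97 K.

69.0 kelvin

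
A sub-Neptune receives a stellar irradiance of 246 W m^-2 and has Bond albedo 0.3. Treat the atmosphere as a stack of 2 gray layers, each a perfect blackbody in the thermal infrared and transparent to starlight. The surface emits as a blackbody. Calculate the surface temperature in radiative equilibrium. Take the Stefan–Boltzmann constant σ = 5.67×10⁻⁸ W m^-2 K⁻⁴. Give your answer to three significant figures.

Top-of-atmosphere balance: σT_e⁴ = S(1−α)/4 = 43.05 W m^-2 → T_e = 166.0 K.
With N = 2 opaque layers, T_s = (N+1)^(1/4)·T_e = 3^(1/4)·166.0 = 218.5 K.

218 K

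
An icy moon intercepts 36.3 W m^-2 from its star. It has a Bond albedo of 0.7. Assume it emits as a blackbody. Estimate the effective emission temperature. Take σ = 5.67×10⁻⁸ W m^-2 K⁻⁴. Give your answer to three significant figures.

The planet absorbs (1−α)S over its disc πR² and re-emits over 4πR², so the mean absorbed flux is (1−0.7)·36.30/4 = 2.723 W m^-2.
Balancing against σT⁴: T = (2.723/5.67×10⁻⁸)^(1/4) = 83.24 K.

83.2 K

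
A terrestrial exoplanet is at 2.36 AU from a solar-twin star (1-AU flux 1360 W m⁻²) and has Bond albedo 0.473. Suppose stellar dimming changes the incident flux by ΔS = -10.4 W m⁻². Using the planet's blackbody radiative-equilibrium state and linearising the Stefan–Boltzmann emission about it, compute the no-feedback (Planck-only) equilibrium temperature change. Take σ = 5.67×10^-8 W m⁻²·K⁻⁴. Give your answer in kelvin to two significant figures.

Flux at the orbit: S = 1360/(2.36)² = 244.2 W m⁻².
Unperturbed T_e = [244.2·(1−0.473)/(4σ)]^¼ = 154.3 K.
TOA radiative forcing: ΔF = (1−α)ΔS/4 = 0.527·(-10.4)/4 = -1.370 W m⁻².
Linearising σT⁴ gives d(σT⁴)/dT = 4σT_e³ = 0.8338 W m⁻² per K.
Hence the no-feedback warming is ΔF/(4σT_e³) = -1.64 K.

-1.6 K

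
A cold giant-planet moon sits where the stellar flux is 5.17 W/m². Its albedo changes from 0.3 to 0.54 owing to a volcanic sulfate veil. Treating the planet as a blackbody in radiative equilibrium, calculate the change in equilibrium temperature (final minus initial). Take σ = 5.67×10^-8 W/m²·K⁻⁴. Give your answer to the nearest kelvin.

With α = 0.3, T₁ = 63.20 K.
Final:   T₂ = [S(1−0.54)/(4σ)]^(1/4) = 56.91 K.
ΔT = T₂ − T₁ = -6.298 K.

-6 K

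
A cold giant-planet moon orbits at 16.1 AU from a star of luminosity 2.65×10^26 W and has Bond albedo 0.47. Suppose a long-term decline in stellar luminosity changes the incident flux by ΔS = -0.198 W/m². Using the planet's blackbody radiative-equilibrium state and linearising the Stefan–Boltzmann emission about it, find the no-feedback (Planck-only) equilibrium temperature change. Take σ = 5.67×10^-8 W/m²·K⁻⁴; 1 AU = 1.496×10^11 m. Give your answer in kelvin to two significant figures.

d = 16.1 × 1.496×10^11 m = 2.409×10^12 m.
S = L/(4πd²) = 3.635 W/m².
Reference equilibrium: T_e = [S(1−α)/(4σ)]^(1/4) = 53.99 K.
Only a fraction (1−α) is absorbed and it's spread over 4πR², so ΔF = (1−α)ΔS/4 = -0.02624 W/m².
Linearising σT⁴ gives d(σT⁴)/dT = 4σT_e³ = 0.03569 W/m² per K.
So ΔT₀ = -0.02624/0.03569 = -0.735 K.

-0.74 K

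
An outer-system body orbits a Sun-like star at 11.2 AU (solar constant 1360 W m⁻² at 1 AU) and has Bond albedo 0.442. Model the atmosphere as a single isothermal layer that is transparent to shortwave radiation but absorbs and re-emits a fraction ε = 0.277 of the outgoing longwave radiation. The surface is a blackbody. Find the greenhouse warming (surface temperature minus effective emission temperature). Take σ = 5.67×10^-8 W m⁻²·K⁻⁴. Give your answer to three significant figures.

2.73 kelvin

By the inverse-square law, S = 1360/11.2² = 10.84 W m⁻².
Effective emission temperature (TOA balance): σT_e⁴ = S(1−α)/4 = 1.512 W m⁻² → T_e = 71.87 K.
The surface balance (absorbed SW + ε·downward IR = σT_s⁴) with T_a⁴ = T_s⁴/2 reduces to T_s = T_e·[2/(2−ε)]^¼ = 74.59 K.
The atmosphere warms the surface by 2.729 K.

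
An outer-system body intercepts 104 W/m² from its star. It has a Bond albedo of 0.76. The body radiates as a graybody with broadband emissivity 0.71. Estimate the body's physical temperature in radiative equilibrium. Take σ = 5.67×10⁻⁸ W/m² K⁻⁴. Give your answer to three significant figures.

Averaging over the sphere, the absorbed flux is S(1−α)/4 = 6.240 W/m².
Equating to εσT⁴ with ε = 0.71: T = (6.240/0.71σ)^(1/4) = 111.6 K.

112 kelvin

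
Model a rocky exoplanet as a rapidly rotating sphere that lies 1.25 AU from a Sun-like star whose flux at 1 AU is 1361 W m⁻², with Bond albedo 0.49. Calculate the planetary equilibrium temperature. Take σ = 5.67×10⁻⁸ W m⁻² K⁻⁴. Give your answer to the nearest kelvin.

210 kelvin

Irradiance scales as 1/d², so S = 1361 W m⁻² × (1/1.25)² = 871.0 W m⁻².
The planet absorbs (1−α)S over its disc πR² and re-emits over 4πR², so the mean absorbed flux is (1−0.49)·871.0/4 = 111.1 W m⁻².
In equilibrium σT⁴ equals this, so T = 210.4 K.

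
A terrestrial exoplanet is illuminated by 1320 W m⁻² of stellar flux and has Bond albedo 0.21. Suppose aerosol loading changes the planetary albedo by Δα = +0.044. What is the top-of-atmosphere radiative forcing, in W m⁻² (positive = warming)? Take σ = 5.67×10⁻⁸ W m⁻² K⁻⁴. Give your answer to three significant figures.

-14.5 W m⁻²

The change in absorbed flux is Δ[S(1−α)/4] = −SΔα/4 = -14.52 W m⁻².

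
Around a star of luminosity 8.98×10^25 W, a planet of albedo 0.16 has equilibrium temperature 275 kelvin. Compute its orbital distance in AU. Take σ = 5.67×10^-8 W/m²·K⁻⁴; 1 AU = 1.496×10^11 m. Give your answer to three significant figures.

0.455 AU

The flux needed for this T is 4σT⁴/(1−0.16) = 1544 W/m².
From L = 4πd²S, d = √(8.98×10^25/(4π·1544)) = 6.803×10^10 m = 0.4547 AU.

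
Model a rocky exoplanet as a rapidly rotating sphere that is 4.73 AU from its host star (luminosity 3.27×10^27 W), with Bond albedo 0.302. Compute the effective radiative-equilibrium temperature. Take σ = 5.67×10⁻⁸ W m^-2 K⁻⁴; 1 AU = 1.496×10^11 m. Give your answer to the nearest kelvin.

200 K

Orbital distance: d = 4.73 AU = 7.076×10^11 m.
Flux at the orbit: S = L/(4πd²) = 3.27×10^27/(4π·(7.08×10^11)²) = 519.7 W m^-2.
The planet absorbs (1−α)S over its disc πR² and re-emits over 4πR², so the mean absorbed flux is (1−0.302)·519.7/4 = 90.69 W m^-2.
Balancing against σT⁴: T = (90.69/5.67×10⁻⁸)^(1/4) = 200.0 K.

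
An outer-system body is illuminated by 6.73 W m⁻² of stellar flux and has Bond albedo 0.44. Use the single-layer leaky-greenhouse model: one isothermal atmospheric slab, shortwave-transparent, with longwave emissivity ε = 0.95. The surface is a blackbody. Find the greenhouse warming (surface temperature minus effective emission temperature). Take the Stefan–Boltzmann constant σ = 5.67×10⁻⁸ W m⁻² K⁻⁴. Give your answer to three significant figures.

Effective emission temperature (TOA balance): σT_e⁴ = S(1−α)/4 = 0.9422 W m⁻² → T_e = 63.85 K.
The surface balance (absorbed SW + ε·downward IR = σT_s⁴) with T_a⁴ = T_s⁴/2 reduces to T_s = T_e·[2/(2−ε)]^¼ = 75.01 K.
T_s − T_e = 75.01 − 63.85 = 11.16 K.

11.2 K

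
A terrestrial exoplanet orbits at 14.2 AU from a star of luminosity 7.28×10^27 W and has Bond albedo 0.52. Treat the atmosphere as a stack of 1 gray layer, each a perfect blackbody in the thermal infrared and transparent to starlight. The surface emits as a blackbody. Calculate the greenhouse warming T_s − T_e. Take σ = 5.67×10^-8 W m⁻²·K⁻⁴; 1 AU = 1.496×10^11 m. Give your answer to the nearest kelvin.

24 kelvin

d = 14.2 × 1.496×10^11 m = 2.124×10^12 m.
S = L/(4πd²) = 128.4 W m⁻².
The effective emission temperature is T_e = [S(1−α)/(4σ)]^¼ = 128.4 K.
Surface: T_s = (2)^¼·T_e = 152.7 K.
So the greenhouse effect raises the surface by 152.7 − 128.4 = 24.29 K.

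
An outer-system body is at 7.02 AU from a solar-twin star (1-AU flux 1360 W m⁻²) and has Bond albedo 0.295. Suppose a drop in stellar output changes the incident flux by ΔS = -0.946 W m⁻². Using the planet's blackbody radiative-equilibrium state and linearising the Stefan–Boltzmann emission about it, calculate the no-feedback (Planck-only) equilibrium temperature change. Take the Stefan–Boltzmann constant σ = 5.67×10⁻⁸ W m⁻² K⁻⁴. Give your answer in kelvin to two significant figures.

By the inverse-square law, S = 1360/7.02² = 27.60 W m⁻².
The baseline emission temperature is T_e = 96.24 K.
Only a fraction (1−α) is absorbed and it's spread over 4πR², so ΔF = (1−α)ΔS/4 = -0.1667 W m⁻².
The Planck feedback parameter is 4σT_e³ = 0.2022 W m⁻²/K.
ΔT₀ = ΔF/λ_P = -0.1667/0.2022 = -0.825 K.

-0.82 K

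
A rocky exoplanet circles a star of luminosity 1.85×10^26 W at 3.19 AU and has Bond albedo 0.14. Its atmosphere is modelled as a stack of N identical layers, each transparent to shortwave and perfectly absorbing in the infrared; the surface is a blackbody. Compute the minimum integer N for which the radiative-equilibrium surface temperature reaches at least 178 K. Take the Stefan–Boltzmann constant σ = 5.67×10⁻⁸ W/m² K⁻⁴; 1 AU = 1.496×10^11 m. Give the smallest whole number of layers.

4

Orbital distance: d = 3.19 AU = 4.772×10^11 m.
Flux at the orbit: S = L/(4πd²) = 1.85×10^26/(4π·(4.77×10^11)²) = 64.64 W/m².
The effective emission temperature is T_e = [S(1−α)/(4σ)]^¼ = 125.1 K.
Since T_s⁴ = (N+1)T_e⁴, we need N ≥ (T_s/T_e)⁴ − 1 = 3.096.
So N ≥ 3.096; the smallest integer is N = 4.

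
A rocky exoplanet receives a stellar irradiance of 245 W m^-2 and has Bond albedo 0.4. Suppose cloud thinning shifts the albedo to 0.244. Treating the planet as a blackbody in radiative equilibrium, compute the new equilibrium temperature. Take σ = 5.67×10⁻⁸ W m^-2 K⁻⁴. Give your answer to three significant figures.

169 K

New equilibrium: T₂ = [(1−0.244)·245.0/(4σ)]^(1/4) = 169.0 K.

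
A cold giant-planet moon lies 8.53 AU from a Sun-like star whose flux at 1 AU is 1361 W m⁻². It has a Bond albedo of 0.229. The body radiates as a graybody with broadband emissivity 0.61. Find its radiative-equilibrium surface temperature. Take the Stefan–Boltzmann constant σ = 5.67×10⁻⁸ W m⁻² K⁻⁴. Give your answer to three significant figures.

Flux at the orbit: S = 1361/(8.53)² = 18.71 W m⁻².
The planet absorbs (1−α)S over its disc πR² and re-emits over 4πR², so the mean absorbed flux is (1−0.229)·18.71/4 = 3.605 W m⁻².
Radiative balance εσT⁴ = 3.605 gives T = [3.605/(0.61·σ)]^(1/4) = 101.0 K.

101 K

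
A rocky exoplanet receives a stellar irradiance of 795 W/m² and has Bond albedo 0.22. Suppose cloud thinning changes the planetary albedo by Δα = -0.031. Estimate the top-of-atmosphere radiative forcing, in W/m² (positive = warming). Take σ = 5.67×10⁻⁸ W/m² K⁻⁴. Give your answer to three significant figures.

6.16 W/m²

TOA radiative forcing: ΔF = −S·Δα/4 = −795.0·(-0.031)/4 = 6.161 W/m².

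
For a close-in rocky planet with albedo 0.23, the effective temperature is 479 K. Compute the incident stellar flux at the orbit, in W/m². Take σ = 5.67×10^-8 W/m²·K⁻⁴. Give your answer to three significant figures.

Invert the energy balance for S: S = 4σT⁴/(1−α).
σT⁴ = 5.67×10⁻⁸·(479)⁴ = 2985 W/m².
So S = 4×2985/(1−0.23) = 15510 W/m².

15500 W/m²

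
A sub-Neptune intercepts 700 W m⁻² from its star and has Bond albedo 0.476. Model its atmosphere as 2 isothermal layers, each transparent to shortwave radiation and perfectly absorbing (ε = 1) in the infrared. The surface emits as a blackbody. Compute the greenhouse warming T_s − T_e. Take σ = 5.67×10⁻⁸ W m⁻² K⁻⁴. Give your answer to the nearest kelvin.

63 kelvin

Top-of-atmosphere balance: σT_e⁴ = S(1−α)/4 = 91.70 W m⁻² → T_e = 200.5 K.
T_s = (N+1)^(1/4)·T_e = 263.9 K.
Warming: T_s − T_e = 63.38 K.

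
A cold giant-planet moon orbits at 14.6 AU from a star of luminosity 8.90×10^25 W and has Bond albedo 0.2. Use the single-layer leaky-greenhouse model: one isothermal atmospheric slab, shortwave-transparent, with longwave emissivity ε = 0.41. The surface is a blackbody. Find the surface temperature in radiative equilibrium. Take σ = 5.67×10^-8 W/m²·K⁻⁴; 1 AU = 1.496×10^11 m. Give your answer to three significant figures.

Orbital distance: d = 14.6 AU = 2.184×10^12 m.
Flux at the orbit: S = L/(4πd²) = 8.90×10^25/(4π·(2.18×10^12)²) = 1.485 W/m².
Effective emission temperature (TOA balance): σT_e⁴ = S(1−α)/4 = 0.2969 W/m² → T_e = 47.84 K.
The surface balance (absorbed SW + ε·downward IR = σT_s⁴) with T_a⁴ = T_s⁴/2 reduces to T_s = T_e·[2/(2−ε)]^¼ = 50.66 K.

50.7 K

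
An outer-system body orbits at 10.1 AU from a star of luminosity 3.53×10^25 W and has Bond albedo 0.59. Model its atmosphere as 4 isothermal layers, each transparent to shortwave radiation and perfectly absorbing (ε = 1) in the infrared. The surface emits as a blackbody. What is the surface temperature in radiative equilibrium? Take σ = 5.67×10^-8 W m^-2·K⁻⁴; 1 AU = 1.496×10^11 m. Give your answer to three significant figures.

57.7 K

d = 10.1 × 1.496×10^11 m = 1.511×10^12 m.
Flux at the orbit: S = L/(4πd²) = 3.53×10^25/(4π·(1.51×10^12)²) = 1.230 W m^-2.
OLR = S(1−α)/4 = 0.1261 W m^-2; the top layer radiates at T_e = 38.62 K.
For an N-layer opaque stack, T_s⁴ = (N+1)T_e⁴, hence T_s = (5)^(1/4)×38.62 K = 57.75 K.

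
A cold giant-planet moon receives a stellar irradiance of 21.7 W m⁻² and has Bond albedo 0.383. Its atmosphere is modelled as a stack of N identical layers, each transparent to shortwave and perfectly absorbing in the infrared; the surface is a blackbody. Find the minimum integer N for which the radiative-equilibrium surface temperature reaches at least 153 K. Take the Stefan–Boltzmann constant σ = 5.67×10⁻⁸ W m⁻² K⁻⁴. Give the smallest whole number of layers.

OLR = S(1−α)/4 = 3.347 W m⁻²; the top layer radiates at T_e = 87.65 K.
T_s = (N+1)^(1/4)·T_e ≥ 153 K requires N+1 ≥ (T_s/T_e)⁴ = (153/87.65)⁴ = 9.282.
The minimum whole number is N = 9.

9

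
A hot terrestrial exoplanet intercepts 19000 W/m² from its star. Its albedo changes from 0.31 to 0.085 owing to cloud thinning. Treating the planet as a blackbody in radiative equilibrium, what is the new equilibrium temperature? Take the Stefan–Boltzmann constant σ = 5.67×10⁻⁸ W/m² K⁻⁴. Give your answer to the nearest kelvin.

526 K

New equilibrium: T₂ = [(1−0.085)·19000/(4σ)]^(1/4) = 526.2 K.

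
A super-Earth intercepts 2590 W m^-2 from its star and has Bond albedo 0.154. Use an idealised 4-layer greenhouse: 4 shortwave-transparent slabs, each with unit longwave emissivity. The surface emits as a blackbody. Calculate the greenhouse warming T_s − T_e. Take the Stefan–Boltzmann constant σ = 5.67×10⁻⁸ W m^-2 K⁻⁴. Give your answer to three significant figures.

155 K

The effective emission temperature is T_e = [S(1−α)/(4σ)]^¼ = 313.5 K.
Surface: T_s = (5)^¼·T_e = 468.8 K.
So the greenhouse effect raises the surface by 468.8 − 313.5 = 155.3 K.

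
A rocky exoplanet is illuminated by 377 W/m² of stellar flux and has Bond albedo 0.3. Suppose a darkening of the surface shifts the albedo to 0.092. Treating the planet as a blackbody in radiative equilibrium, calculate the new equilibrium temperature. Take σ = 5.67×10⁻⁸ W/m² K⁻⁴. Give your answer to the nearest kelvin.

T₂ = [S(1−α₂)/(4σ)]^(1/4) = [377.0·0.908/(4σ)]^(1/4) = 197.1 K.

197 K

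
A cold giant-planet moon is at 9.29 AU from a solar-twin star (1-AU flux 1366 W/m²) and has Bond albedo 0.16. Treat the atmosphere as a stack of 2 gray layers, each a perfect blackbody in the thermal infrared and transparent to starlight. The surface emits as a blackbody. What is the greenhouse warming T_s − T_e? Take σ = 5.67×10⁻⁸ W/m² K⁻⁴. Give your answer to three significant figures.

27.7 K

Irradiance scales as 1/d², so S = 1366 W/m² × (1/9.29)² = 15.83 W/m².
The effective emission temperature is T_e = [S(1−α)/(4σ)]^¼ = 87.50 K.
Surface: T_s = (3)^¼·T_e = 115.2 K.
Warming: T_s − T_e = 27.66 K.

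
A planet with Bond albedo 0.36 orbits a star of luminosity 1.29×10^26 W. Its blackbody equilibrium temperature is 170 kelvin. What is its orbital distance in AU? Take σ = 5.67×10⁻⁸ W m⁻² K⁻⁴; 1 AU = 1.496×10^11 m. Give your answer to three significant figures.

Energy balance gives S = 4σT⁴/(1−α) = 296.0 W m⁻².
Then d = [L/(4πS)]^(1/2) = 1.862×10^11 m, i.e. 1.245 AU.

1.24 AU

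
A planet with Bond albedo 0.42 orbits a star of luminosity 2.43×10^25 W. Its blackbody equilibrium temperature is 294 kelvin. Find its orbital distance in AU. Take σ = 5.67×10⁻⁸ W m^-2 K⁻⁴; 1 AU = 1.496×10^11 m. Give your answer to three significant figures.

0.172 AU

Required flux: S = 4σT⁴/(1−α) = 2921 W m^-2.
Then d = [L/(4πS)]^(1/2) = 2.573×10^10 m, i.e. 0.1720 AU.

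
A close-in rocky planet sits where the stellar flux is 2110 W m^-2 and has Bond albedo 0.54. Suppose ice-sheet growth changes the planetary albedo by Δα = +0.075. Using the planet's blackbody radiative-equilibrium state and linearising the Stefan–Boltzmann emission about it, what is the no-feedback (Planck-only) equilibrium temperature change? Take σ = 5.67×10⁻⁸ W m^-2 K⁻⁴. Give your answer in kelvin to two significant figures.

Unperturbed T_e = [2110·(1−0.54)/(4σ)]^¼ = 255.8 K.
The change in absorbed flux is Δ[S(1−α)/4] = −SΔα/4 = -39.56 W m^-2.
The Planck feedback parameter is 4σT_e³ = 3.795 W m^-2/K.
Hence the no-feedback warming is ΔF/(4σT_e³) = -10.4 K.

-10 K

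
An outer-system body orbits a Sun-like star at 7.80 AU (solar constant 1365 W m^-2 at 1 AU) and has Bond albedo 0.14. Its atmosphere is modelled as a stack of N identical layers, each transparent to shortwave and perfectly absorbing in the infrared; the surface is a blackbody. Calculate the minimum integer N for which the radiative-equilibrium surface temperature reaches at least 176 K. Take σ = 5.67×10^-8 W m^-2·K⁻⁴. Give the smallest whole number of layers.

11

Flux at the orbit: S = 1365/(7.80)² = 22.44 W m^-2.
The effective emission temperature is T_e = [S(1−α)/(4σ)]^¼ = 96.04 K.
Since T_s⁴ = (N+1)T_e⁴, we need N ≥ (T_s/T_e)⁴ − 1 = 10.279.
So N ≥ 10.279; the smallest integer is N = 11.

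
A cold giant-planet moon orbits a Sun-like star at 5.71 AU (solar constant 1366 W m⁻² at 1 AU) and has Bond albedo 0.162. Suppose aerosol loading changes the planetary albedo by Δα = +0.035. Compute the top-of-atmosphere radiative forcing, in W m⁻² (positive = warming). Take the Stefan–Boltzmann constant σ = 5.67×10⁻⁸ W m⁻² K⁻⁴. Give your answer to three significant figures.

By the inverse-square law, S = 1366/5.71² = 41.90 W m⁻².
The change in absorbed flux is Δ[S(1−α)/4] = −SΔα/4 = -0.3666 W m⁻².

-0.367 W m⁻²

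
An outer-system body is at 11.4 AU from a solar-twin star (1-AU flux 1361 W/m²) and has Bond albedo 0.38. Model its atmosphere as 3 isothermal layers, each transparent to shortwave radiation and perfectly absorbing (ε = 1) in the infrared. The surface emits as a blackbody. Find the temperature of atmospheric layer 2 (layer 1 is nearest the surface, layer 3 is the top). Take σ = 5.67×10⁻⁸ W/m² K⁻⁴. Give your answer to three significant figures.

Flux at the orbit: S = 1361/(11.4)² = 10.47 W/m².
The effective emission temperature is T_e = [S(1−α)/(4σ)]^¼ = 73.15 K.
The net upward flux σT_e⁴ is constant between every pair of levels, so T_k⁴ = (N+1−k)T_e⁴.
T_2 = (2)^(1/4)·73.15 = 86.99 K.

87.0 kelvin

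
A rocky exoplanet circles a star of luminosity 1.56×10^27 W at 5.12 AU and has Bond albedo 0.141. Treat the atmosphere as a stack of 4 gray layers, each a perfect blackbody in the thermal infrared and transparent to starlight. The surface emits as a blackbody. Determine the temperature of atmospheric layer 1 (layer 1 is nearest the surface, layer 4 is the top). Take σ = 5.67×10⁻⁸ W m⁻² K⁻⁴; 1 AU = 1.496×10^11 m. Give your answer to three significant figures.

d = 5.12 × 1.496×10^11 m = 7.660×10^11 m.
Flux at the orbit: S = L/(4πd²) = 1.56×10^27/(4π·(7.66×10^11)²) = 211.6 W m⁻².
The effective emission temperature is T_e = [S(1−α)/(4σ)]^¼ = 168.3 K.
Each opaque layer satisfies 2T_j⁴ = T_{j−1}⁴ + T_{j+1}⁴, giving T_k⁴ = (N+1−k)T_e⁴.
T_1 = (4)^(1/4)·168.3 = 237.9 K.

238 K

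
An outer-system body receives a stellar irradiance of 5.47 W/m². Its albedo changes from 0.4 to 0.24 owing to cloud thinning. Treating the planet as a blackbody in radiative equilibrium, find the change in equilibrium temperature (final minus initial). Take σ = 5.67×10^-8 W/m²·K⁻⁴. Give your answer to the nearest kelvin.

Initial: T₁ = [S(1−0.4)/(4σ)]^(1/4) = 61.68 K.
Final:   T₂ = [S(1−0.24)/(4σ)]^(1/4) = 65.43 K.
Change: 65.43 − 61.68 = 3.755 K.

4 kelvin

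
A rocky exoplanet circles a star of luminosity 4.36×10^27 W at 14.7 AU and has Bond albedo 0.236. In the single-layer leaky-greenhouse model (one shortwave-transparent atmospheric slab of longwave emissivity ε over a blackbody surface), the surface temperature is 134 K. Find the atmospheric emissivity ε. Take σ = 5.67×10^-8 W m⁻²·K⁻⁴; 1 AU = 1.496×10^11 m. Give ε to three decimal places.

0.501

d = 14.7 × 1.496×10^11 m = 2.199×10^12 m.
S = L/(4πd²) = 71.74 W m⁻².
First, T_e = [71.74·(1−0.236)/(4σ)]^(1/4) = 124.7 K.
Since (2−ε)/2 = (T_e/T_s)⁴ = 0.7496, ε = 0.5009.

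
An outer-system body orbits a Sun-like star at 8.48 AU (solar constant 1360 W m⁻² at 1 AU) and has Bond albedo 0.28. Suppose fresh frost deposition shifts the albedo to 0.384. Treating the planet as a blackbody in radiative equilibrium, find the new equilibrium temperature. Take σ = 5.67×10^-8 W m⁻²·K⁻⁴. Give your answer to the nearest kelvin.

By the inverse-square law, S = 1360/8.48² = 18.91 W m⁻².
T₂ = [S(1−α₂)/(4σ)]^(1/4) = [18.91·0.616/(4σ)]^(1/4) = 84.66 K.

85 K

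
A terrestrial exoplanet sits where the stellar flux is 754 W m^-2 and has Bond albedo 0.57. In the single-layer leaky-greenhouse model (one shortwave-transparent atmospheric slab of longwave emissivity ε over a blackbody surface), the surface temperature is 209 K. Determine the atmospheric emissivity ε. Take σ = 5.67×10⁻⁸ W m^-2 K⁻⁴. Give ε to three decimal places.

0.502

TOA balance gives T_e = 194.4 K.
T_s⁴ = T_e⁴·2/(2−ε) → ε = 2 − 2(T_e/T_s)⁴ = 2 − 2·(194.4/209)⁴ = 0.5016.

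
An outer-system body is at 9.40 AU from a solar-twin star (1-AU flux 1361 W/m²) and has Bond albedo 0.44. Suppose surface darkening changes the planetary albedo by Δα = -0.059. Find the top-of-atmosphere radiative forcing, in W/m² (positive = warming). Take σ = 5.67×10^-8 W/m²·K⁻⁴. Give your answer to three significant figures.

0.227 W/m²

Irradiance scales as 1/d², so S = 1361 W/m² × (1/9.40)² = 15.40 W/m².
ΔF = −(S/4)Δα = −(15.40/4)×(-0.059) = 0.2272 W/m².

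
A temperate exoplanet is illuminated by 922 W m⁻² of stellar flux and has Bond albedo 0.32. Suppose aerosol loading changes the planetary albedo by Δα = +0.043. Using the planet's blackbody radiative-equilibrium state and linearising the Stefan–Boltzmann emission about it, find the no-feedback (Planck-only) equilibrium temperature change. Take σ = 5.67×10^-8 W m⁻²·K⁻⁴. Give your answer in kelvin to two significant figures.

-3.6 kelvin

The baseline emission temperature is T_e = 229.3 K.
TOA radiative forcing: ΔF = −S·Δα/4 = −922.0·(+0.043)/4 = -9.911 W m⁻².
Planck response: λ_P = 4σT_e³ = 4·5.67×10⁻⁸·(229.3)³ = 2.734 W m⁻²/K.
ΔT₀ = ΔF/λ_P = -9.911/2.734 = -3.62 K.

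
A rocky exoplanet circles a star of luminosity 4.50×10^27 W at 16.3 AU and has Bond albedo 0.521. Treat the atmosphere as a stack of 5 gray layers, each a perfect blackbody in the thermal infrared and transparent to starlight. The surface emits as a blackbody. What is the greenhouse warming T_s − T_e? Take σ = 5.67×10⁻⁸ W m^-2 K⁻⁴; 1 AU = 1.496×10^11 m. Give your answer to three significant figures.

60.0 kelvin

Orbital distance: d = 16.3 AU = 2.438×10^12 m.
Flux at the orbit: S = L/(4πd²) = 4.50×10^27/(4π·(2.44×10^12)²) = 60.22 W m^-2.
Top-of-atmosphere balance: σT_e⁴ = S(1−α)/4 = 7.212 W m^-2 → T_e = 106.2 K.
Surface: T_s = (6)^¼·T_e = 166.2 K.
So the greenhouse effect raises the surface by 166.2 − 106.2 = 60.01 K.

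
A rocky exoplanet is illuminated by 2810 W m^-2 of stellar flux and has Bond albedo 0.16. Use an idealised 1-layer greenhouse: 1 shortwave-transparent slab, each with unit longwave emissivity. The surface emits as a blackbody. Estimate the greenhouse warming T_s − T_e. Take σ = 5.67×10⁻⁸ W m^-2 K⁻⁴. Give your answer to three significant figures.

60.4 K

Top-of-atmosphere balance: σT_e⁴ = S(1−α)/4 = 590.1 W m^-2 → T_e = 319.4 K.
T_s = (N+1)^(1/4)·T_e = 379.8 K.
So the greenhouse effect raises the surface by 379.8 − 319.4 = 60.43 K.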